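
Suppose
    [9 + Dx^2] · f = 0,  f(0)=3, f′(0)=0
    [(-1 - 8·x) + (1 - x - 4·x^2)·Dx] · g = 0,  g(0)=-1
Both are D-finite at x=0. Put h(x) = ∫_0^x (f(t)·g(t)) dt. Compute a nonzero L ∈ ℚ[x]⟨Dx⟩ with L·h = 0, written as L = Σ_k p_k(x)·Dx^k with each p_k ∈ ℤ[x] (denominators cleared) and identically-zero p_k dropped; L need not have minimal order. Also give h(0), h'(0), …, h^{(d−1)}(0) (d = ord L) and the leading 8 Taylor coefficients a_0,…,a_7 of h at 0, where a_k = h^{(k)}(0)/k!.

f: a_k = 3, 0, -27/2, 0, 81/8, 0, -243/80, 0, …
g: a_k = -1, -1, -5, -9, -29, -65, -181, -441, …
h₀=f·g: eliminate ⇒ L₀, order ≤ 2·1.
Integrate: L := L₀·Dx.
L = (-1 + 9·x + 36·x^2)·Dx + (2 + 16·x)·Dx^2 + (-1 + x + 4·x^2)·Dx^3  (order 3).
h: a_k = 0, -3, -3/2, -1/2, -27/8, -237/40, -223/16, -15927/560, …
ICs: h(0) = 0, h′(0) = -3, h′′(0) = -3.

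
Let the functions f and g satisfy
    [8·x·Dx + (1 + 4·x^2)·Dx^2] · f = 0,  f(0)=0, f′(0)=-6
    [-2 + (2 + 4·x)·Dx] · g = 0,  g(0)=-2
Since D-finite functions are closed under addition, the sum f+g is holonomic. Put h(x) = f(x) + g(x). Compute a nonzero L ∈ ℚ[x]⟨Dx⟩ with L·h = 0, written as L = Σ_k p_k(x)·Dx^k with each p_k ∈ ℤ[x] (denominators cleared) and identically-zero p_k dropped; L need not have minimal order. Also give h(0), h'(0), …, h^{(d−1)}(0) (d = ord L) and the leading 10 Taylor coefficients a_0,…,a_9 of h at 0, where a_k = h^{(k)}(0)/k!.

L = (-8 - 40·x + 96·x^2 + 96·x^3)·Dx + (-11 - 32·x + 40·x^2 + 384·x^3 + 336·x^4)·Dx^2 + (-1 + 6·x + 24·x^2 + 48·x^3 + 112·x^4 + 96·x^5)·Dx^3  (order 3).
h: a_k = -2, -8, 1, 7, 5/4, -419/20, 21/8, 2841/56, 429/64, -34913/192, …
ICs: h(0) = -2, h′(0) = -8, h′′(0) = 2.

f: a_k = 0, -6, 0, 8, 0, -96/5, 0, 384/7, 0, -512/3, …
g: a_k = -2, -2, 1, -1, 5/4, -7/4, 21/8, -33/8, 429/64, -715/64, …
L₀ := lclm(L_f,L_g); ord L₀ ≤ 2+1.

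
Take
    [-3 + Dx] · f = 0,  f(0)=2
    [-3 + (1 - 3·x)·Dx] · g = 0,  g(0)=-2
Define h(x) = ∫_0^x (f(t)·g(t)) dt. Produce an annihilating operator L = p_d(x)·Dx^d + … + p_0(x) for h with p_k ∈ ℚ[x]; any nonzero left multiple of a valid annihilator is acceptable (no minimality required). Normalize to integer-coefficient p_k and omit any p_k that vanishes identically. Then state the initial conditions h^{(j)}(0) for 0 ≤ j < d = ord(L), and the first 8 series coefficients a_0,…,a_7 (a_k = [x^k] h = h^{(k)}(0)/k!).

L = (6 - 9·x)·Dx + (-1 + 3·x)·Dx^2  (order 2).
h: a_k = 0, -4, -12, -30, -72, -351/2, -4401/10, -158517/140, …
ICs: h(0) = 0, h′(0) = -4.

f: a_k = 2, 6, 9, 9, 27/4, 81/20, 81/40, 243/280, …
g: a_k = -2, -6, -18, -54, -162, -486, -1458, -4374, …
Product ⇒ symmetric product L₀, ord ≤ 1.
h=∫h₀ ⇒ L = L₀·Dx.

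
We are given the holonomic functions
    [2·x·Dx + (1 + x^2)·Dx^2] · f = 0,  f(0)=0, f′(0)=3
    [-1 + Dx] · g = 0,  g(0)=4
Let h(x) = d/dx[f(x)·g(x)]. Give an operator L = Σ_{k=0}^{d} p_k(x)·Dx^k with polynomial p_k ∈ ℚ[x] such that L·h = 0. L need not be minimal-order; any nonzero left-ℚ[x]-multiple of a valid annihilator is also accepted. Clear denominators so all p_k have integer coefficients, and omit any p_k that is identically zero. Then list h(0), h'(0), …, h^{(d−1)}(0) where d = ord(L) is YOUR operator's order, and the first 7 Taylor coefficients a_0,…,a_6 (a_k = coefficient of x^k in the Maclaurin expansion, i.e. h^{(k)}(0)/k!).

f: a_k = 0, 3, 0, -1, 0, 3/5, 0, …
g: a_k = 4, 4, 2, 2/3, 1/6, 1/30, 1/180, …
h₀=f·g: eliminate ⇒ L₀, order ≤ 2·1.
Derive L from L₀ (diff closure).
L = (1 + 5·x - 3·x^2 + x^3) + (-6·x + 4·x^2 - 2·x^3)·Dx + (-1 + x - x^2 + x^3)·Dx^2  (order 2).
h: a_k = 12, 24, 6, -8, 9/2, 11, -93/20, …
ICs: h(0) = 12, h′(0) = 24.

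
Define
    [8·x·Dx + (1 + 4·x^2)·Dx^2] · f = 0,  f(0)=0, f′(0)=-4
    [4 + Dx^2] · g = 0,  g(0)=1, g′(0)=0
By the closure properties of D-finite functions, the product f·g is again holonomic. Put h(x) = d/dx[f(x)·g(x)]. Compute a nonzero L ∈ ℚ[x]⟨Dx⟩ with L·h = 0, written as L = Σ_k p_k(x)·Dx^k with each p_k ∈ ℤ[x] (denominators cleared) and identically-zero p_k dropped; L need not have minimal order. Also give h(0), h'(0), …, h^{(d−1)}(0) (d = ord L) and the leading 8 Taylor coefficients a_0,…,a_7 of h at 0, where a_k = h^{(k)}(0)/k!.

L = (880 + 9408·x^2 + 59008·x^4 + 49152·x^6 + 24576·x^8 + 16384·x^10 + 32768·x^12) + (544·x + 9088·x^3 + 35840·x^5 + 40960·x^7 + 40960·x^9 + 32768·x^11)·Dx + (240 + 2720·x^2 + 17088·x^4 + 18944·x^6 + 16384·x^8 + 16384·x^10 + 16384·x^12)·Dx^2 + (136·x + 2272·x^3 + 8960·x^5 + 10240·x^7 + 10240·x^9 + 8192·x^11)·Dx^3 + (5 + 92·x^2 + 584·x^4 + 1664·x^6 + 2560·x^8 + 3072·x^10 + 2048·x^12)·Dx^4  (order 4).
h: a_k = -4, 0, 40, 0, -392/3, 0, 20816/45, 0, …
ICs: h(0) = -4, h′(0) = 0, h′′(0) = 80, h′′′(0) = 0.

f: a_k = 0, -4, 0, 16/3, 0, -64/5, 0, 256/7, …
g: a_k = 1, 0, -2, 0, 2/3, 0, -4/45, 0, …
Product ⇒ symmetric product L₀, ord ≤ 4.
Differentiate: ansatz ord ≤ ord L₀ ⇒ L.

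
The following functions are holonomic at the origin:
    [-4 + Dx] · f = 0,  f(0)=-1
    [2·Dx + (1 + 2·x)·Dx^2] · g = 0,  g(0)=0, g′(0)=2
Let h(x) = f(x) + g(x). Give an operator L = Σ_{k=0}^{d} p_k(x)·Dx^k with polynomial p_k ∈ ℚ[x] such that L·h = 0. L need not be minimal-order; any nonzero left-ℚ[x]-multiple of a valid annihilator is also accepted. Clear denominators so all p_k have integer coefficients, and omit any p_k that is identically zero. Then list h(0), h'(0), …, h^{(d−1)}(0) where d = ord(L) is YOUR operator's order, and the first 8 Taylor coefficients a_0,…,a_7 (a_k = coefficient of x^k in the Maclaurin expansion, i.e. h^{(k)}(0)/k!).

L = (-32 - 32·x)·Dx + (-4 - 32·x - 32·x^2)·Dx^2 + (3 + 10·x + 8·x^2)·Dx^3  (order 3).
h: a_k = -1, -2, -10, -8, -44/3, -32/15, -736/45, 4736/315, …
ICs: h(0) = -1, h′(0) = -2, h′′(0) = -20.

f: a_k = -1, -4, -8, -32/3, -32/3, -128/15, -256/45, -1024/315, …
g: a_k = 0, 2, -2, 8/3, -4, 32/5, -32/3, 128/7, …
Sum ⇒ L₀ = lclm(L_f,L_g) in ℚ(x)⟨Dx⟩.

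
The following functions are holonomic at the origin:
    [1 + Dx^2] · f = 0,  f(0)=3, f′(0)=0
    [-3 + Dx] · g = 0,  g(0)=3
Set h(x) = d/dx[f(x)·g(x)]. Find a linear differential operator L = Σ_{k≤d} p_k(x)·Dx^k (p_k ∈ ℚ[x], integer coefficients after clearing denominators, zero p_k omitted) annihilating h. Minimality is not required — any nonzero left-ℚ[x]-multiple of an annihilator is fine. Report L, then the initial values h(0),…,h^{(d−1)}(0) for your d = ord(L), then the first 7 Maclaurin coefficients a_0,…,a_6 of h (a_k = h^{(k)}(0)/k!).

L = 10 - 6·Dx + Dx^2  (order 2).
h: a_k = 27, 72, 81, 42, -9/2, -132/5, -249/10, …
ICs: h(0) = 27, h′(0) = 72.

f: a_k = 3, 0, -3/2, 0, 1/8, 0, -1/240, …
g: a_k = 3, 9, 27/2, 27/2, 81/8, 243/40, 243/80, …
f·g: L₀ = L_f ⊗_s L_g, ord ≤ 2·1.
h=h₀': d/dx-closure on L₀ ⇒ L.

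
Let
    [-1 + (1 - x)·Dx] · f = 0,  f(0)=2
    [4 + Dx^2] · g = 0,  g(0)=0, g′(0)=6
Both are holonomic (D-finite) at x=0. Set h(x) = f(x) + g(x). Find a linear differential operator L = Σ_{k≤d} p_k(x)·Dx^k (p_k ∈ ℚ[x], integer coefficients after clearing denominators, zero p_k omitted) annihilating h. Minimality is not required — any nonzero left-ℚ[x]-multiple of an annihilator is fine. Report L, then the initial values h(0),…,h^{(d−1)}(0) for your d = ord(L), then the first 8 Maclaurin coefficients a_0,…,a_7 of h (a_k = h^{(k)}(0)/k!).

f: a_k = 2, 2, 2, 2, 2, 2, 2, 2, …
g: a_k = 0, 6, 0, -4, 0, 4/5, 0, -8/105, …
h₀=f+g: left-lcm gives L₀, ord ≤ 3.
L = (20 - 16·x + 8·x^2) + (-12 + 28·x - 24·x^2 + 8·x^3)·Dx + (5 - 4·x + 2·x^2)·Dx^2 + (-3 + 7·x - 6·x^2 + 2·x^3)·Dx^3  (order 3).
h: a_k = 2, 8, 2, -2, 2, 14/5, 2, 202/105, …
ICs: h(0) = 2, h′(0) = 8, h′′(0) = 4.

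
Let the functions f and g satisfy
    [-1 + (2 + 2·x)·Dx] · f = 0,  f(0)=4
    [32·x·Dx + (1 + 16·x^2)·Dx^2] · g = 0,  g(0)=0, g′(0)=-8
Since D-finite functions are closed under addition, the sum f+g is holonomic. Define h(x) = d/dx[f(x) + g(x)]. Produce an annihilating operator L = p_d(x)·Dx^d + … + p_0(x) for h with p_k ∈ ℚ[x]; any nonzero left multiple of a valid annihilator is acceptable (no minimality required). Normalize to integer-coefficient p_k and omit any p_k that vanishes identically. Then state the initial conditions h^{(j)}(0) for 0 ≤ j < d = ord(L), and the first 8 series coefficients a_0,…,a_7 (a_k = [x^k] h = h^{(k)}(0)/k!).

L = (-64 - 160·x + 3072·x^2 + 1536·x^3) + (-131 - 256·x + 5920·x^2 + 12288·x^3 + 5376·x^4)·Dx + (-2 + 126·x + 192·x^2 + 2112·x^3 + 3584·x^4 + 1536·x^5)·Dx^2  (order 2).
h: a_k = -6, -1, 515/4, -5/8, -131037/64, -63/128, 16777447/512, -429/1024, …
ICs: h(0) = -6, h′(0) = -1.

f: a_k = 4, 2, -1/2, 1/4, -5/32, 7/64, -21/256, 33/512, …
g: a_k = 0, -8, 0, 128/3, 0, -2048/5, 0, 32768/7, …
Sum ⇒ L₀ = lclm(L_f,L_g) in ℚ(x)⟨Dx⟩.
Differentiate: ansatz ord ≤ ord L₀ ⇒ L.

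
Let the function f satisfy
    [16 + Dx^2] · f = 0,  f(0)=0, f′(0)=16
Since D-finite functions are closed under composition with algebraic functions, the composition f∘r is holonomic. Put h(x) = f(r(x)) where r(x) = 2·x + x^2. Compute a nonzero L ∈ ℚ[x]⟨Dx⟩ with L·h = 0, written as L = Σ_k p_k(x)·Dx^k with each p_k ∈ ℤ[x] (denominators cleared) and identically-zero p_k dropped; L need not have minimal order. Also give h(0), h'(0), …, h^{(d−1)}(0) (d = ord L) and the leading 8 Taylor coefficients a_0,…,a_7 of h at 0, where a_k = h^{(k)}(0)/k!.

L = (64 + 192·x + 192·x^2 + 64·x^3) - Dx + (1 + x)·Dx^2  (order 2).
h: a_k = 0, 32, 16, -1024/3, -512, 12544/15, 2688, 335872/315, …
ICs: h(0) = 0, h′(0) = 32.

f: a_k = 0, 16, 0, -128/3, 0, 512/15, 0, -4096/315, …
Change of var in L_f (x↦r) gives L₀.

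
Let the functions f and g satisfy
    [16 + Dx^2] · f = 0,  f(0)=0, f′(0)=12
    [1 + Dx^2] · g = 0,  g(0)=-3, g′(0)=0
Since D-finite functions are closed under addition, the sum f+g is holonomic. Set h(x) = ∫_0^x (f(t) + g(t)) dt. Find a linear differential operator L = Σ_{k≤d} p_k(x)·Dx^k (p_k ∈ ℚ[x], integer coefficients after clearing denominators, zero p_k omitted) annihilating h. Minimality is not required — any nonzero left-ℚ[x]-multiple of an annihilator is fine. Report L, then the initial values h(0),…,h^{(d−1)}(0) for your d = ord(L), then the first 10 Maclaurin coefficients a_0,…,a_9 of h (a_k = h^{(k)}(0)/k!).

f: a_k = 0, 12, 0, -32, 0, 128/5, 0, -1024/105, 0, 2048/945, …
g: a_k = -3, 0, 3/2, 0, -1/8, 0, 1/240, 0, -1/13440, 0, …
h₀=f+g: left-lcm gives L₀, ord ≤ 4.
h=∫₀ˣh₀: take L = L₀·Dx.
L = 16·Dx + 17·Dx^3 + Dx^5  (order 5).
h: a_k = 0, -3, 6, 1/2, -8, -1/40, 64/15, 1/1680, -128/105, -1/120960, …
ICs: h(0) = 0, h′(0) = -3, h′′(0) = 12, h′′′(0) = 3, h′′′′(0) = -192.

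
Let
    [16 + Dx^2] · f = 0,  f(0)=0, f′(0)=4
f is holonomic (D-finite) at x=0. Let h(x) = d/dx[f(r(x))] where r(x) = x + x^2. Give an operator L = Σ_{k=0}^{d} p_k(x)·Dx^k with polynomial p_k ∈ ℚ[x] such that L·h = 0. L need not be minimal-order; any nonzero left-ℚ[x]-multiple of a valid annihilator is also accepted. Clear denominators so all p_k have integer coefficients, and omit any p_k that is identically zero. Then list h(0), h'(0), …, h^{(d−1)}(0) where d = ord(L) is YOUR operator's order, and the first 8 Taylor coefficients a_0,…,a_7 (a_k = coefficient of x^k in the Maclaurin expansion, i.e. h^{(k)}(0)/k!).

L = (28 + 128·x + 384·x^2 + 512·x^3 + 256·x^4) + (-6 - 12·x)·Dx + (1 + 4·x + 4·x^2)·Dx^2  (order 2).
h: a_k = 4, 8, -32, -128, -352/3, 192, 25856/45, 22528/45, …
ICs: h(0) = 4, h′(0) = 8.

f: a_k = 0, 4, 0, -32/3, 0, 128/15, 0, -1024/315, …
L₀ from L_f via x↦r, Dx↦r'^{-1}Dx.
h₀' ⇒ L via d/dx closure of L₀.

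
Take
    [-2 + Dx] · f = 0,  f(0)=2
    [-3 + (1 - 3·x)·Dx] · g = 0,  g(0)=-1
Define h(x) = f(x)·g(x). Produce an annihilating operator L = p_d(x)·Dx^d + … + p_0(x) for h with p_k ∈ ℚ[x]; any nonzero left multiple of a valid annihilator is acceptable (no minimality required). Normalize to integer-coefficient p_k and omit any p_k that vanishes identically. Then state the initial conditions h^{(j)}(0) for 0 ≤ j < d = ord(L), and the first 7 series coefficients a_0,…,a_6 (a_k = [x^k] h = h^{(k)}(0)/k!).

L = (5 - 6·x) + (-1 + 3·x)·Dx  (order 1).
h: a_k = -2, -10, -34, -314/3, -946/3, -14198/15, -25558/9, …
ICs: h(0) = -2.

f: a_k = 2, 4, 4, 8/3, 4/3, 8/15, 8/45, …
g: a_k = -1, -3, -9, -27, -81, -243, -729, …
Sym-product of L_f,L_g gives L₀ (≤ ord 1).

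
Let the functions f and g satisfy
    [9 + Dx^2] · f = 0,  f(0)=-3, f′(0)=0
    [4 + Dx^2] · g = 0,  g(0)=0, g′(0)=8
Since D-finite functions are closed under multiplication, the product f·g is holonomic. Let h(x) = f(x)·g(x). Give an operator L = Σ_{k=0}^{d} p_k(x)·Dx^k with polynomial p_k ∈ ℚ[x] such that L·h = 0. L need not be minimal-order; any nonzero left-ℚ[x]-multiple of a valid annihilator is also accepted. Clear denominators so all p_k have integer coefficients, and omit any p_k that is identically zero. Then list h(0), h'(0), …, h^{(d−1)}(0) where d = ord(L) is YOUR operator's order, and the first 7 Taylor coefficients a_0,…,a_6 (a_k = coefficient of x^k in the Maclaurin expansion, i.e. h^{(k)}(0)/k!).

f: a_k = -3, 0, 27/2, 0, -81/8, 0, 243/80, …
g: a_k = 0, 8, 0, -16/3, 0, 16/15, 0, …
h₀=f·g: eliminate ⇒ L₀, order ≤ 2·2.
L = 25 + 26·Dx^2 + Dx^4  (order 4).
h: a_k = 0, -24, 0, 124, 0, -781/5, 0, …
ICs: h(0) = 0, h′(0) = -24, h′′(0) = 0, h′′′(0) = 744.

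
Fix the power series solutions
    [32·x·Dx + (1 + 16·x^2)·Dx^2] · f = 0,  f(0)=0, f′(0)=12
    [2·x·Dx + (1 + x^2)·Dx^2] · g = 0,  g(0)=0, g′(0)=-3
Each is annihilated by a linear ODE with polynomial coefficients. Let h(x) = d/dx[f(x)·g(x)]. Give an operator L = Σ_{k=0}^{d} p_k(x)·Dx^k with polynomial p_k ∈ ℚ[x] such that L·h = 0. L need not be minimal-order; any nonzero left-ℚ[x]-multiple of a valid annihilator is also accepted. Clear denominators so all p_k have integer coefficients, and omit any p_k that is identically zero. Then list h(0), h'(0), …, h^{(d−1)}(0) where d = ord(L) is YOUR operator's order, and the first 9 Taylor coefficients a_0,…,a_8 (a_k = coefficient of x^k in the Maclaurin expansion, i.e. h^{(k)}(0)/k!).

f: a_k = 0, 12, 0, -64, 0, 3072/5, 0, -49152/7, 0, …
g: a_k = 0, -3, 0, 1, 0, -3/5, 0, 3/7, 0, …
Product ⇒ symmetric product L₀, ord ≤ 4.
Differentiate: ansatz ord ≤ ord L₀ ⇒ L.
L = (-384·x - 10880·x^3 - 16384·x^5 + 34816·x^7 + 98304·x^9) + (-68 - 3916·x^2 - 19584·x^4 - 14336·x^6 + 121856·x^8 + 147456·x^10)·Dx + (-136·x - 2632·x^3 - 6528·x^5 + 16448·x^7 + 69632·x^9 + 49152·x^11)·Dx^2 + (-1 - 34·x^2 - 305·x^4 + 4880·x^8 + 8704·x^10 + 4096·x^12)·Dx^3  (order 3).
h: a_k = 0, -72, 0, 816, 0, -57432/5, 0, 6082464/35, 0, …
ICs: h(0) = 0, h′(0) = -72, h′′(0) = 0.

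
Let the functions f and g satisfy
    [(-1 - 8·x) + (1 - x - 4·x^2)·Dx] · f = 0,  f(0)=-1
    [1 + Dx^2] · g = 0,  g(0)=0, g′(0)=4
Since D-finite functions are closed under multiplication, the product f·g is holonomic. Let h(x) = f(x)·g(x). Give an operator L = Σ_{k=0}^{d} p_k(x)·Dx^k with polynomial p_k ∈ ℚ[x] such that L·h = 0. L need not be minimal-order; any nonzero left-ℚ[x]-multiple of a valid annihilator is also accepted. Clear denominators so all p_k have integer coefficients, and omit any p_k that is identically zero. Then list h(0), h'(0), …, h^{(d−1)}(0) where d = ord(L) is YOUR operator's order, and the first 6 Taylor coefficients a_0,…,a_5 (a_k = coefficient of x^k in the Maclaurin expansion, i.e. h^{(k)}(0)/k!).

f: a_k = -1, -1, -5, -9, -29, -65, …
g: a_k = 0, 4, 0, -2/3, 0, 1/30, …
Sym-product of L_f,L_g gives L₀ (≤ ord 2).
L = (7 + x + 4·x^2) + (2 + 16·x)·Dx + (-1 + x + 4·x^2)·Dx^2  (order 2).
h: a_k = 0, -4, -4, -58/3, -106/3, -1127/10, …
ICs: h(0) = 0, h′(0) = -4.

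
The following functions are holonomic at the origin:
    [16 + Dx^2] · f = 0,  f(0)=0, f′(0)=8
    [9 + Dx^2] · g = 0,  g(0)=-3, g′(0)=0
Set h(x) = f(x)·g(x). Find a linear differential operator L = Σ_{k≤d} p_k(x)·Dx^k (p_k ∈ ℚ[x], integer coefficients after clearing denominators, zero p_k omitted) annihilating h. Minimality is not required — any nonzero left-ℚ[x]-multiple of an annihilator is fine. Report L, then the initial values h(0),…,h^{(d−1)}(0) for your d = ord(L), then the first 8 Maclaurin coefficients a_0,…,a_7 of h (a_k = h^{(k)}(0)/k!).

f: a_k = 0, 8, 0, -64/3, 0, 256/15, 0, -2048/315, …
g: a_k = -3, 0, 27/2, 0, -81/8, 0, 243/80, 0, …
Sym-product of L_f,L_g gives L₀ (≤ ord 4).
L = 49 + 50·Dx^2 + Dx^4  (order 4).
h: a_k = 0, -24, 0, 172, 0, -2101/5, 0, 102943/210, …
ICs: h(0) = 0, h′(0) = -24, h′′(0) = 0, h′′′(0) = 1032.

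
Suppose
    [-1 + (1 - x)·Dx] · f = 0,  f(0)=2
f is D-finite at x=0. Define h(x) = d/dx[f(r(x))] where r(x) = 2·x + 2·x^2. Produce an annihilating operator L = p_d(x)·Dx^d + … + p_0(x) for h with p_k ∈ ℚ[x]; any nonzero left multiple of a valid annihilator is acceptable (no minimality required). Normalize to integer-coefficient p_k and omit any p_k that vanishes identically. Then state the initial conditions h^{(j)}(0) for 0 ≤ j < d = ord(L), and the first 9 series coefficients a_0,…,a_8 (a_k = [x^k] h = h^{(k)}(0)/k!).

L = (6 + 12·x + 12·x^2) + (-1 + 6·x^2 + 4·x^3)·Dx  (order 1).
h: a_k = 4, 24, 96, 352, 1200, 3936, 12544, 39168, 120384, …
ICs: h(0) = 4.

f: a_k = 2, 2, 2, 2, 2, 2, 2, 2, 2, …
L₀ from L_f via x↦r, Dx↦r'^{-1}Dx.
Derive L from L₀ (diff closure).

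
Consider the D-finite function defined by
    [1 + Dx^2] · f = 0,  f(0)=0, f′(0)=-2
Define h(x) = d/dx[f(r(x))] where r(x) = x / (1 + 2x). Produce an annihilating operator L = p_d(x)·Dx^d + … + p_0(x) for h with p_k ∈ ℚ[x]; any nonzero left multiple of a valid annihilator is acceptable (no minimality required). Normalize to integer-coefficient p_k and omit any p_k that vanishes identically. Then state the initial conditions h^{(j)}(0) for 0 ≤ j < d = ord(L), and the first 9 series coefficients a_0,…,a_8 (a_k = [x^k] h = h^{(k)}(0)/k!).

f: a_k = 0, -2, 0, 1/3, 0, -1/60, 0, 1/2520, 0, …
f∘r: x↦r, Dx↦Dx/r' in L_f ⇒ L₀.
Differentiate: ansatz ord ≤ ord L₀ ⇒ L.
L = (25 + 96·x + 96·x^2) + (12 + 72·x + 144·x^2 + 96·x^3)·Dx + (1 + 8·x + 24·x^2 + 32·x^3 + 16·x^4)·Dx^2  (order 2).
h: a_k = -2, 8, -23, 56, -1441/12, 225, -123479/360, 13198/45, 12104063/20160, …
ICs: h(0) = -2, h′(0) = 8.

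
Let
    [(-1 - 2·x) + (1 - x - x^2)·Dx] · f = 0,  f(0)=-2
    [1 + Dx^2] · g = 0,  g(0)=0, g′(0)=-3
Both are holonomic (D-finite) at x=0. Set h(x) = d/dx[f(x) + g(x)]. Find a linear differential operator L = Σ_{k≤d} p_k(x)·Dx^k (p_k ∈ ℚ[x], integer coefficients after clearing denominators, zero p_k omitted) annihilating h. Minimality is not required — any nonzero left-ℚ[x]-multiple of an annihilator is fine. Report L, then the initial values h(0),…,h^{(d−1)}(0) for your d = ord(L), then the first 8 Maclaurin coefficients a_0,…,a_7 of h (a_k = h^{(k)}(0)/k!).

L = (124 + 358·x + 470·x^2 + 230·x^3 + 130·x^4 + 18·x^5 + 6·x^6) + (-19 - 29·x + 36·x^2 + 55·x^3 + 50·x^4 + 27·x^5 + 7·x^6 + 2·x^7)·Dx + (124 + 358·x + 470·x^2 + 230·x^3 + 130·x^4 + 18·x^5 + 6·x^6)·Dx^2 + (-19 - 29·x + 36·x^2 + 55·x^3 + 50·x^4 + 27·x^5 + 7·x^6 + 2·x^7)·Dx^3  (order 3).
h: a_k = -5, -8, -33/2, -40, -641/8, -156, -70559/240, -544, …
ICs: h(0) = -5, h′(0) = -8, h′′(0) = -33.

f: a_k = -2, -2, -4, -6, -10, -16, -26, -42, …
g: a_k = 0, -3, 0, 1/2, 0, -1/40, 0, 1/1680, …
L₀ := lclm(L_f,L_g); ord L₀ ≤ 1+2.
h=h₀': d/dx-closure on L₀ ⇒ L.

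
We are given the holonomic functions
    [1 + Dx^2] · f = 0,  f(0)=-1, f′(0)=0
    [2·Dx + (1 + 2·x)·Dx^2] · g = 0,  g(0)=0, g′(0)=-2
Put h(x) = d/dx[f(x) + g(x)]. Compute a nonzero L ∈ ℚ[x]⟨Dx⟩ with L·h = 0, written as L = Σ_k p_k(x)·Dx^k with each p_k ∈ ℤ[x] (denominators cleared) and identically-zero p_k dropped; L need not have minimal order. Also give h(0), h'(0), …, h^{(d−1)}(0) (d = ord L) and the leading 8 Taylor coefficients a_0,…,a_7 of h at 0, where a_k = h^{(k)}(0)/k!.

L = (50 + 8·x + 8·x^2) + (9 + 22·x + 12·x^2 + 8·x^3)·Dx + (50 + 8·x + 8·x^2)·Dx^2 + (9 + 22·x + 12·x^2 + 8·x^3)·Dx^3  (order 3).
h: a_k = -2, 5, -8, 95/6, -32, 7681/120, -128, 1290239/5040, …
ICs: h(0) = -2, h′(0) = 5, h′′(0) = -16.

f: a_k = -1, 0, 1/2, 0, -1/24, 0, 1/720, 0, …
g: a_k = 0, -2, 2, -8/3, 4, -32/5, 32/3, -128/7, …
f+g: L₀ = lclm(L_f,L_g), ord ≤ 2+2.
h₀' ⇒ L via d/dx closure of L₀.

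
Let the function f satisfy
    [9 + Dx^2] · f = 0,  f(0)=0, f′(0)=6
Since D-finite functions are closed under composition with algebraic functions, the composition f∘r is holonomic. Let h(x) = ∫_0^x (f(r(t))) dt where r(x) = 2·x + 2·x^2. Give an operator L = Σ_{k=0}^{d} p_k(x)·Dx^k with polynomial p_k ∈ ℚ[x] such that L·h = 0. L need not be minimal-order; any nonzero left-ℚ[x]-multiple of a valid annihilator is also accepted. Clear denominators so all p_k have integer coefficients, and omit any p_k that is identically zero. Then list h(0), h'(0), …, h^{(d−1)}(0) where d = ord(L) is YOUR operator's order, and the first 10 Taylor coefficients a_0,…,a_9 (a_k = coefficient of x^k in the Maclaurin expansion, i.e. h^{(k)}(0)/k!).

L = (36 + 216·x + 432·x^2 + 288·x^3)·Dx - 2·Dx^2 + (1 + 2·x)·Dx^3  (order 3).
h: a_k = 0, 0, 6, 4, -18, -216/5, -72/5, 576/7, 5184/35, 288/5, …
ICs: h(0) = 0, h′(0) = 0, h′′(0) = 12.

f: a_k = 0, 6, 0, -9, 0, 81/20, 0, -243/280, 0, 243/2240, …
Change of var in L_f (x↦r) gives L₀.
h=∫h₀ ⇒ L = L₀·Dx.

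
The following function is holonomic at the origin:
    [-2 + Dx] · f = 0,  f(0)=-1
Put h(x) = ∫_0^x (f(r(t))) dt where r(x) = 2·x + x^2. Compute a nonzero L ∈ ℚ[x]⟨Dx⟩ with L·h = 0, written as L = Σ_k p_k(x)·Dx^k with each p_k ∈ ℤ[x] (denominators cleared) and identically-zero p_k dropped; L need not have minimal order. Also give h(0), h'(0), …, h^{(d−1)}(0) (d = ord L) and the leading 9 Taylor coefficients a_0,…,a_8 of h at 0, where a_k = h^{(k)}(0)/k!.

L = (-4 - 4·x)·Dx + Dx^2  (order 2).
h: a_k = 0, -1, -2, -10/3, -14/3, -86/15, -284/45, -1996/315, -370/63, …
ICs: h(0) = 0, h′(0) = -1.

f: a_k = -1, -2, -2, -4/3, -2/3, -4/15, -4/45, -8/315, -2/315, …
L₀ from L_f via x↦r, Dx↦r'^{-1}Dx.
h=∫h₀ ⇒ L = L₀·Dx.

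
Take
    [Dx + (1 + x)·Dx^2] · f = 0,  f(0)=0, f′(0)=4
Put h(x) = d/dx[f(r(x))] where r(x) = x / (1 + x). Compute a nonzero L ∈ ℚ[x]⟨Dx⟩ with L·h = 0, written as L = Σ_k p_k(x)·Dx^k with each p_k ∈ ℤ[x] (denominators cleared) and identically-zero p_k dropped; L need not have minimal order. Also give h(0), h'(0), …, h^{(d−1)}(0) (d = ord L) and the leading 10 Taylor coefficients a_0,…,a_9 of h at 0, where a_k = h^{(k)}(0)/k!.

L = (3 + 4·x) + (1 + 3·x + 2·x^2)·Dx  (order 1).
h: a_k = 4, -12, 28, -60, 124, -252, 508, -1020, 2044, -4092, …
ICs: h(0) = 4.

f: a_k = 0, 4, -2, 4/3, -1, 4/5, -2/3, 4/7, -1/2, 4/9, …
Change of var in L_f (x↦r) gives L₀.
Differentiate: ansatz ord ≤ ord L₀ ⇒ L.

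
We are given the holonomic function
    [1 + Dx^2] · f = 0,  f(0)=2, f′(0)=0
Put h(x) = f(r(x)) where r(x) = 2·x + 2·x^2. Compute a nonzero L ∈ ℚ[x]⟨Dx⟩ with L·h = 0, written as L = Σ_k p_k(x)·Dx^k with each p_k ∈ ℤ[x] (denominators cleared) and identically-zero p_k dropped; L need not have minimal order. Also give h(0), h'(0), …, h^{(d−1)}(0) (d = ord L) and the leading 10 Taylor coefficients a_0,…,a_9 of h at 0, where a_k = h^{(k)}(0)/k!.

f: a_k = 2, 0, -1, 0, 1/12, 0, -1/360, 0, 1/20160, 0, …
Change of var in L_f (x↦r) gives L₀.
L = (4 + 24·x + 48·x^2 + 32·x^3) - 2·Dx + (1 + 2·x)·Dx^2  (order 2).
h: a_k = 2, 0, -4, -8, -8/3, 16/3, 352/45, 64/15, -416/315, -1088/315, …
ICs: h(0) = 2, h′(0) = 0.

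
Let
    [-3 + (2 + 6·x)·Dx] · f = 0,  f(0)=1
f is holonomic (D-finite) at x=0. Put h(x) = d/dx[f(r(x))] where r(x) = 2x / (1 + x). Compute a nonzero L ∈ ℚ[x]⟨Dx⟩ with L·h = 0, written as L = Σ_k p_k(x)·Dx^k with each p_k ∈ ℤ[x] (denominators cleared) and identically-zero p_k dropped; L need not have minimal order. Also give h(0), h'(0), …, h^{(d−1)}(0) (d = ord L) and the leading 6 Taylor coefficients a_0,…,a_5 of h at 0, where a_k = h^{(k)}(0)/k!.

L = (-5 - 14·x) + (-1 - 8·x - 7·x^2)·Dx  (order 1).
h: a_k = 3, -15, 153/2, -861/2, 20685/8, -128961/8, …
ICs: h(0) = 3.

f: a_k = 1, 3/2, -9/8, 27/16, -405/128, 1701/256, …
h₀=f(r): pull back L_f along r ⇒ L₀.
h=h₀': d/dx-closure on L₀ ⇒ L.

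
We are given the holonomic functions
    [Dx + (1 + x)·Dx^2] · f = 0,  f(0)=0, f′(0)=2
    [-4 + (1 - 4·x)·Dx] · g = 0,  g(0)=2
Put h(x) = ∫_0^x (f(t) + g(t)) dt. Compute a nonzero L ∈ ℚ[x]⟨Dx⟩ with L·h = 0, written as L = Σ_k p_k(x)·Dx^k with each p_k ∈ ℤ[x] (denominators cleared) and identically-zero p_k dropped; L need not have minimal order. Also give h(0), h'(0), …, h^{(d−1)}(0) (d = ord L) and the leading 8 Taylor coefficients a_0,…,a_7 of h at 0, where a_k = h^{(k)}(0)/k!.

f: a_k = 0, 2, -1, 2/3, -1/2, 2/5, -1/3, 2/7, …
g: a_k = 2, 8, 32, 128, 512, 2048, 8192, 32768, …
Weyl lclm of L_f,L_g ⇒ L₀ (ord ≤ 3).
h=∫h₀ ⇒ L = L₀·Dx.
L = (-112 - 32·x)·Dx^2 + (-94 - 208·x - 64·x^2)·Dx^3 + (9 - 23·x - 48·x^2 - 16·x^3)·Dx^4  (order 4).
h: a_k = 0, 2, 5, 31/3, 193/6, 1023/10, 1707/5, 24575/21, …
ICs: h(0) = 0, h′(0) = 2, h′′(0) = 10, h′′′(0) = 62.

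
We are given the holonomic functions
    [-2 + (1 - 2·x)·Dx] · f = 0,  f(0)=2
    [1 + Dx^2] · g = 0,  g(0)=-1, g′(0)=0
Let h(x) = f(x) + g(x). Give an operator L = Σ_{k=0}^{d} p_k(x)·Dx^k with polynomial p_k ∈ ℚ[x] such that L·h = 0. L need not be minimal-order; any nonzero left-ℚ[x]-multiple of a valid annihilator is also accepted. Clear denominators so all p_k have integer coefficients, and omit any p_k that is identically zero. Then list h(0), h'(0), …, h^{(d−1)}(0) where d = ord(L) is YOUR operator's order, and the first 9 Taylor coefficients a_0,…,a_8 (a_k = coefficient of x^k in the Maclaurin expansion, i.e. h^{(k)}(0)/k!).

L = (50 - 8·x + 8·x^2) + (-9 + 22·x - 12·x^2 + 8·x^3)·Dx + (50 - 8·x + 8·x^2)·Dx^2 + (-9 + 22·x - 12·x^2 + 8·x^3)·Dx^3  (order 3).
h: a_k = 1, 4, 17/2, 16, 767/24, 64, 92161/720, 256, 20643839/40320, …
ICs: h(0) = 1, h′(0) = 4, h′′(0) = 17.

f: a_k = 2, 4, 8, 16, 32, 64, 128, 256, 512, …
g: a_k = -1, 0, 1/2, 0, -1/24, 0, 1/720, 0, -1/40320, …
Weyl lclm of L_f,L_g ⇒ L₀ (ord ≤ 3).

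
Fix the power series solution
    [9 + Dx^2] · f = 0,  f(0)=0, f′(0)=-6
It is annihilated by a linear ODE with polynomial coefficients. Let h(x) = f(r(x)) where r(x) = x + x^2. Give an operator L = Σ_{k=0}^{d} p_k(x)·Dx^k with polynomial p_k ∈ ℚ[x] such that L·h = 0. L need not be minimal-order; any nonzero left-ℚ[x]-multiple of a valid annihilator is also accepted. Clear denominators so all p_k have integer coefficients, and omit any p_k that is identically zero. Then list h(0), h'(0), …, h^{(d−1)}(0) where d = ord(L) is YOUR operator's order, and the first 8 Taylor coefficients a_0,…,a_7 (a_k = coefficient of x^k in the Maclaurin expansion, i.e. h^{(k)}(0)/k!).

f: a_k = 0, -6, 0, 9, 0, -81/20, 0, 243/280, …
f∘r: x↦r, Dx↦Dx/r' in L_f ⇒ L₀.
L = (9 + 54·x + 108·x^2 + 72·x^3) - 2·Dx + (1 + 2·x)·Dx^2  (order 2).
h: a_k = 0, -6, -6, 9, 27, 459/20, -45/4, -11097/280, …
ICs: h(0) = 0, h′(0) = -6.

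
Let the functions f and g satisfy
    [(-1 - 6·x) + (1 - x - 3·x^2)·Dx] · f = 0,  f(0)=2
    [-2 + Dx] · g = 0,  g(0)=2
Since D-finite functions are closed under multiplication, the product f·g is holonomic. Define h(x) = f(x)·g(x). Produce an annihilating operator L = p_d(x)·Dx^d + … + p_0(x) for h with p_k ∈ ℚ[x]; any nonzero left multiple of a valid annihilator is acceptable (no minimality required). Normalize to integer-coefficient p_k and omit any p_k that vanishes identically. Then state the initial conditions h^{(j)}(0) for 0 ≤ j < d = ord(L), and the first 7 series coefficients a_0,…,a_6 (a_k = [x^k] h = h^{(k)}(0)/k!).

f: a_k = 2, 2, 8, 14, 38, 80, 194, …
g: a_k = 2, 4, 4, 8/3, 4/3, 8/15, 8/45, …
Product ⇒ symmetric product L₀, ord ≤ 1.
L = (3 + 4·x - 6·x^2) + (-1 + x + 3·x^2)·Dx  (order 1).
h: a_k = 4, 12, 32, 220/3, 172, 5896/15, 40924/45, …
ICs: h(0) = 4.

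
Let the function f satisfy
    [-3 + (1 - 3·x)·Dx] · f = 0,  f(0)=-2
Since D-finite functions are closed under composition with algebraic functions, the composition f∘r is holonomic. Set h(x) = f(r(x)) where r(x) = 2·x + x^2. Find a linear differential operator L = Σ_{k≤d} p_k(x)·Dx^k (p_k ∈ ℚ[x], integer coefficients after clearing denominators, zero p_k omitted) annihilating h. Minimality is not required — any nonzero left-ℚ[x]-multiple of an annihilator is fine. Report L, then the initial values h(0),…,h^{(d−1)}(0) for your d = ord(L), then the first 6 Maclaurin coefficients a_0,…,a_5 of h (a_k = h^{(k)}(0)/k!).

L = (6 + 6·x) + (-1 + 6·x + 3·x^2)·Dx  (order 1).
h: a_k = -2, -12, -78, -504, -3258, -21060, …
ICs: h(0) = -2.

f: a_k = -2, -6, -18, -54, -162, -486, …
L₀ from L_f via x↦r, Dx↦r'^{-1}Dx.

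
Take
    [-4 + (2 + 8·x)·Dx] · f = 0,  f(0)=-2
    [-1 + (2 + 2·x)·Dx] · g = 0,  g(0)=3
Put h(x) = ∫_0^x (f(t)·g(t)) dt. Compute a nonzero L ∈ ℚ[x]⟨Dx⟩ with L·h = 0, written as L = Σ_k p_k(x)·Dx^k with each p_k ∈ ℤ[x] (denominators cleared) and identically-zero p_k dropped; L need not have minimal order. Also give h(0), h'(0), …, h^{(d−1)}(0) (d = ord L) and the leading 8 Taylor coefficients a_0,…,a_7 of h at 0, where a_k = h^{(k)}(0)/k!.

f: a_k = -2, -4, 4, -8, 20, -56, 168, -528, …
g: a_k = 3, 3/2, -3/8, 3/16, -15/128, 21/256, -63/1024, 99/2048, …
L₀ := L_f ⊗_s L_g (sym. prod.), ord ≤ 1.
∫: right-multiply L₀ by Dx.
L = (-5 - 8·x)·Dx + (2 + 10·x + 8·x^2)·Dx^2  (order 2).
h: a_k = 0, -6, -15/2, 9/4, -135/32, 2943/320, -5715/256, 210087/3584, …
ICs: h(0) = 0, h′(0) = -6.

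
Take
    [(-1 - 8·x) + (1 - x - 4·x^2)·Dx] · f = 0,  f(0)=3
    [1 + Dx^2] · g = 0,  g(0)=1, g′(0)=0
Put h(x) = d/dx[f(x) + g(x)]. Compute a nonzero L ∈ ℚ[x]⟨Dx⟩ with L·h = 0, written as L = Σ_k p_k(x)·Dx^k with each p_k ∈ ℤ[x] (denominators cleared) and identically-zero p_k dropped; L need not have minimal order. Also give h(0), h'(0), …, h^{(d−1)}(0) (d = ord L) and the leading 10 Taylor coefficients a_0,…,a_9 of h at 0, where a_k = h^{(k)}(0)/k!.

f: a_k = 3, 3, 15, 27, 87, 195, 543, 1323, 3495, 8787, …
g: a_k = 1, 0, -1/2, 0, 1/24, 0, -1/720, 0, 1/40320, 0, …
Sum ⇒ L₀ = lclm(L_f,L_g) in ℚ(x)⟨Dx⟩.
h₀' ⇒ L via d/dx closure of L₀.
L = (706 + 4324·x + 19178·x^2 + 15080·x^3 + 30400·x^4 + 1152·x^5 + 1536·x^6) + (-55 - 431·x + 153·x^2 + 1009·x^3 + 3620·x^4 + 5904·x^5 + 448·x^6 + 512·x^7)·Dx + (706 + 4324·x + 19178·x^2 + 15080·x^3 + 30400·x^4 + 1152·x^5 + 1536·x^6)·Dx^2 + (-55 - 431·x + 153·x^2 + 1009·x^3 + 3620·x^4 + 5904·x^5 + 448·x^6 + 512·x^7)·Dx^3  (order 3).
h: a_k = 3, 29, 81, 2089/6, 975, 390959/120, 9261, 140918401/5040, 79083, 82616889599/362880, …
ICs: h(0) = 3, h′(0) = 29, h′′(0) = 162.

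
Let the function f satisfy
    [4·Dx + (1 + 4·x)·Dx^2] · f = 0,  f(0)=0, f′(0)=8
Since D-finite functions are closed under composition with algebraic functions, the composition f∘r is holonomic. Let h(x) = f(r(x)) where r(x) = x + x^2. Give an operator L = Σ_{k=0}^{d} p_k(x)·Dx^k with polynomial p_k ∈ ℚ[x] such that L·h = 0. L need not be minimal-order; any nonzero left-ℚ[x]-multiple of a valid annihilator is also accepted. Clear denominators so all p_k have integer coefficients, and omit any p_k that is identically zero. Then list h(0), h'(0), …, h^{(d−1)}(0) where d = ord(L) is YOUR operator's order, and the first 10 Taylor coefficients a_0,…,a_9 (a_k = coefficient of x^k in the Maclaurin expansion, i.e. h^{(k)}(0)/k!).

f: a_k = 0, 8, -16, 128/3, -128, 2048/5, -4096/3, 32768/7, -16384, 524288/9, …
L₀ from L_f via x↦r, Dx↦r'^{-1}Dx.
L = 2·Dx + (1 + 2·x)·Dx^2  (order 2).
h: a_k = 0, 8, -8, 32/3, -16, 128/5, -128/3, 512/7, -128, 2048/9, …
ICs: h(0) = 0, h′(0) = 8.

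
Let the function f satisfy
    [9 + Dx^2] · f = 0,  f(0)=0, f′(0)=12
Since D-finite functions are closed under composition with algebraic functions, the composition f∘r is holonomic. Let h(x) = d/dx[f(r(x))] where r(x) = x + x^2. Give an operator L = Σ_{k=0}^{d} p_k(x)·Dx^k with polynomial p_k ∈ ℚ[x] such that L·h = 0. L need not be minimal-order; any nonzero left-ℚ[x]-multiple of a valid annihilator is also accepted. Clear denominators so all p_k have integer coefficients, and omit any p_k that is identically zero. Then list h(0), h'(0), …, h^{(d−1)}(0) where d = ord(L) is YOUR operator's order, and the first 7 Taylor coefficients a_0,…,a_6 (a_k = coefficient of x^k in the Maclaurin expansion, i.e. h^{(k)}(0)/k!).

f: a_k = 0, 12, 0, -18, 0, 81/10, 0, …
h₀=f(r): pull back L_f along r ⇒ L₀.
Derive L from L₀ (diff closure).
L = (21 + 72·x + 216·x^2 + 288·x^3 + 144·x^4) + (-6 - 12·x)·Dx + (1 + 4·x + 4·x^2)·Dx^2  (order 2).
h: a_k = 12, 24, -54, -216, -459/2, 135, 11097/20, …
ICs: h(0) = 12, h′(0) = 24.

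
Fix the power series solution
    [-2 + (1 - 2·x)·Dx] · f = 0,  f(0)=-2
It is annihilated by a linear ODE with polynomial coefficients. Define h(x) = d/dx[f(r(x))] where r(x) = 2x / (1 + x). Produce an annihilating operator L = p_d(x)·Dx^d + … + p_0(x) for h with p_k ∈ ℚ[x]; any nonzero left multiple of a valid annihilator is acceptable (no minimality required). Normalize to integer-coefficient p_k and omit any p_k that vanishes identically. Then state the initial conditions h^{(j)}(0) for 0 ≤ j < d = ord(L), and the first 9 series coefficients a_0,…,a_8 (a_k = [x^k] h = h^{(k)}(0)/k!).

f: a_k = -2, -4, -8, -16, -32, -64, -128, -256, -512, …
f∘r: x↦r, Dx↦Dx/r' in L_f ⇒ L₀.
Differentiate: ansatz ord ≤ ord L₀ ⇒ L.
L = 6 + (-1 + 3·x)·Dx  (order 1).
h: a_k = -8, -48, -216, -864, -3240, -11664, -40824, -139968, -472392, …
ICs: h(0) = -8.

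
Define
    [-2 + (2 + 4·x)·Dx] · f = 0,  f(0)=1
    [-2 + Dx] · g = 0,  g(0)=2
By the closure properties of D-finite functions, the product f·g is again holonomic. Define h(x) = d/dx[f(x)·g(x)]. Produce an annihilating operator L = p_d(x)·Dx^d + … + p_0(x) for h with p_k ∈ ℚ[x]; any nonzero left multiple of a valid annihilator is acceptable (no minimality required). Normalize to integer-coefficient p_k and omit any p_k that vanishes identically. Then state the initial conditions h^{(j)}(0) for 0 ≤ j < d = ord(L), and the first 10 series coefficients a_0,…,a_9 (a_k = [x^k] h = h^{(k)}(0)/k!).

L = (7 + 24·x + 16·x^2) + (-3 - 10·x - 8·x^2)·Dx  (order 1).
h: a_k = 6, 14, 17, 11, 107/12, -89/60, 1123/120, -39551/2520, 88853/2880, -3584467/60480, …
ICs: h(0) = 6.

f: a_k = 1, 1, -1/2, 1/2, -5/8, 7/8, -21/16, 33/16, -429/128, 715/128, …
g: a_k = 2, 4, 4, 8/3, 4/3, 8/15, 8/45, 16/315, 4/315, 8/2835, …
h₀=f·g: eliminate ⇒ L₀, order ≤ 1·1.
h=h₀': d/dx-closure on L₀ ⇒ L.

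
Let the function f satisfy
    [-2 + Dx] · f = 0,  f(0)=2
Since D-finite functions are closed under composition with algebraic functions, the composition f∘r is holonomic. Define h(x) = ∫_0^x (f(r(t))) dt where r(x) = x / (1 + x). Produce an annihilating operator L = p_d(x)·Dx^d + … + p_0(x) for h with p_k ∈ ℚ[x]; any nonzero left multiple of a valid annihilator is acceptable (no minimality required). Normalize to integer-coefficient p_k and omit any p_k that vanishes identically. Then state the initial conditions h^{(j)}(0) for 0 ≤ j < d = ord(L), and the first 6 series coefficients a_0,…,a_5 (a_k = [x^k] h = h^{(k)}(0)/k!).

f: a_k = 2, 4, 4, 8/3, 4/3, 8/15, …
h₀=f(r): pull back L_f along r ⇒ L₀.
h=∫h₀ ⇒ L = L₀·Dx.
L = -2·Dx + (1 + 2·x + x^2)·Dx^2  (order 2).
h: a_k = 0, 2, 2, 0, -1/3, 4/15, …
ICs: h(0) = 0, h′(0) = 2.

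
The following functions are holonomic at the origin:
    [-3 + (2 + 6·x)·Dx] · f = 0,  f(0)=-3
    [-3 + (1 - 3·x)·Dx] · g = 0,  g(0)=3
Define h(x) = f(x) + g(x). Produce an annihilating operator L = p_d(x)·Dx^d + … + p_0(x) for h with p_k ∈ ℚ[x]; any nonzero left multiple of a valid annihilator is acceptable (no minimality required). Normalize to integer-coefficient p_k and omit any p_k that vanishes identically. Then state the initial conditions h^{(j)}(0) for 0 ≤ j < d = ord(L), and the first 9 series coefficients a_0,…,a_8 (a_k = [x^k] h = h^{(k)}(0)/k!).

f: a_k = -3, -9/2, 27/8, -81/16, 1215/128, -5103/256, 45927/1024, -216513/2048, 8444007/32768, …
g: a_k = 3, 9, 27, 81, 243, 729, 2187, 6561, 19683, …
L₀ := lclm(L_f,L_g); ord L₀ ≤ 1+1.
L = (45 + 81·x) + (-27 - 126·x - 243·x^2)·Dx + (2 + 18·x - 18·x^2 - 162·x^3)·Dx^2  (order 2).
h: a_k = 0, 9/2, 243/8, 1215/16, 32319/128, 181521/256, 2285415/1024, 13220415/2048, 653416551/32768, …
ICs: h(0) = 0, h′(0) = 9/2.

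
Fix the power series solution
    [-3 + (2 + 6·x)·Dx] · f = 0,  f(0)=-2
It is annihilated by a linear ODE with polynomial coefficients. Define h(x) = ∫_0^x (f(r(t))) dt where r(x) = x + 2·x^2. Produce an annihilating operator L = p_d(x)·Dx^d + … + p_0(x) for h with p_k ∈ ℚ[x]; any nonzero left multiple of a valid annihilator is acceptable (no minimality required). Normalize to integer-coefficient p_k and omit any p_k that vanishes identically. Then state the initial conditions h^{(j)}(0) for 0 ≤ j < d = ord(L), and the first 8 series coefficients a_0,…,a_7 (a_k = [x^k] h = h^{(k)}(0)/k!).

f: a_k = -2, -3, 9/4, -27/8, 405/64, -1701/128, 15309/512, -72171/1024, …
L₀ from L_f via x↦r, Dx↦r'^{-1}Dx.
h=∫₀ˣh₀: take L = L₀·Dx.
L = (-3 - 12·x)·Dx + (2 + 6·x + 12·x^2)·Dx^2  (order 2).
h: a_k = 0, -2, -3/2, -5/4, 45/32, -63/64, -135/256, 11205/3584, …
ICs: h(0) = 0, h′(0) = -2.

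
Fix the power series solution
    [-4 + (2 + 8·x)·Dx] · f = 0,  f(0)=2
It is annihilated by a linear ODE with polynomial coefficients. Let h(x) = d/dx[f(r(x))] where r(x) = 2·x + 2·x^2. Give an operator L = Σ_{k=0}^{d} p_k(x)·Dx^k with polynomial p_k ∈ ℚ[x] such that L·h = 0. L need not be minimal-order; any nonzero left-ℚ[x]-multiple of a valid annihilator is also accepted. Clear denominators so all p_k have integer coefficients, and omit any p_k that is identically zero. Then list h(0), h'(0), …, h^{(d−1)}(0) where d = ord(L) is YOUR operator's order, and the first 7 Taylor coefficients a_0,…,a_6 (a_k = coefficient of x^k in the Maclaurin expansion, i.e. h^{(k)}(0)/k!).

L = -2 + (-1 - 10·x - 24·x^2 - 16·x^3)·Dx  (order 1).
h: a_k = 8, -16, 96, -576, 3520, -21888, 137984, …
ICs: h(0) = 8.

f: a_k = 2, 4, -4, 8, -20, 56, -168, …
Change of var in L_f (x↦r) gives L₀.
h=h₀': d/dx-closure on L₀ ⇒ L.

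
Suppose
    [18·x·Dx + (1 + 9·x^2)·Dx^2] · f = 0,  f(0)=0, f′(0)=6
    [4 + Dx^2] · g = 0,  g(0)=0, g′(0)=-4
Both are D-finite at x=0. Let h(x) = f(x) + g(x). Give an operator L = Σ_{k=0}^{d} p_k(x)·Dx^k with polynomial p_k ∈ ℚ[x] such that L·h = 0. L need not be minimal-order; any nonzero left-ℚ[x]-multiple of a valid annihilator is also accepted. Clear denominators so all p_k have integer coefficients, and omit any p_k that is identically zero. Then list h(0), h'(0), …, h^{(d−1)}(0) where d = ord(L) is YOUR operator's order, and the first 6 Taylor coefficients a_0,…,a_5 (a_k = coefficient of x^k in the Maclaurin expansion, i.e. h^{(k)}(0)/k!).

L = (-3744·x + 37584·x^3 + 11664·x^5)·Dx + (-28 + 864·x^2 + 10692·x^4 + 5832·x^6)·Dx^2 + (-936·x + 9396·x^3 + 2916·x^5)·Dx^3 + (-7 + 216·x^2 + 2673·x^4 + 1458·x^6)·Dx^4  (order 4).
h: a_k = 0, 2, 0, -46/3, 0, 290/3, …
ICs: h(0) = 0, h′(0) = 2, h′′(0) = 0, h′′′(0) = -92.

f: a_k = 0, 6, 0, -18, 0, 486/5, …
g: a_k = 0, -4, 0, 8/3, 0, -8/15, …
Weyl lclm of L_f,L_g ⇒ L₀ (ord ≤ 4).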